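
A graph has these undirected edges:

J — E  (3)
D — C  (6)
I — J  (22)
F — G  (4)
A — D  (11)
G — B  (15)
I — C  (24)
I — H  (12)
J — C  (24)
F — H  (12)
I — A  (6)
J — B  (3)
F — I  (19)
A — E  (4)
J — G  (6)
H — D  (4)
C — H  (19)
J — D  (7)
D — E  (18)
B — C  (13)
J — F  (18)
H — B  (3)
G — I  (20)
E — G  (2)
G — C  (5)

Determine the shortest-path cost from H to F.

Running Dijkstra from H:
H: 0
B: 3  (via H)
D: 4  (via H)
J: 6  (via B)
E: 9  (via J)
C: 10  (via D)
G: 11  (via E)
F: 12  (via H)
Shortest route: H → F = 12.

12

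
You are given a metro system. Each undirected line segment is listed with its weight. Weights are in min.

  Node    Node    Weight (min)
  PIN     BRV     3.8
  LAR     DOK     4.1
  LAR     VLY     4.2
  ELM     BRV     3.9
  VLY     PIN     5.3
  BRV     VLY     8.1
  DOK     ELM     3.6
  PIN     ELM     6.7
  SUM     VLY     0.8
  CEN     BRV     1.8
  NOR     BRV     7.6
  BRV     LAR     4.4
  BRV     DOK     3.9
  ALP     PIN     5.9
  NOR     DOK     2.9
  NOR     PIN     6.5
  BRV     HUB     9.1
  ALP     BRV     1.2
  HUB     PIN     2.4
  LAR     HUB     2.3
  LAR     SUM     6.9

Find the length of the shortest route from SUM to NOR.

12 min

Candidate routes:
SUM–VLY–LAR–DOK–NOR: 0.8+4.2+4.1+2.9 = 12
SUM–LAR–DOK–NOR: 6.9+4.1+2.9 = 13.9
SUM–VLY–PIN–NOR: 0.8+5.3+6.5 = 12.6
Cheapest is SUM–VLY–LAR–DOK–NOR at 12 min.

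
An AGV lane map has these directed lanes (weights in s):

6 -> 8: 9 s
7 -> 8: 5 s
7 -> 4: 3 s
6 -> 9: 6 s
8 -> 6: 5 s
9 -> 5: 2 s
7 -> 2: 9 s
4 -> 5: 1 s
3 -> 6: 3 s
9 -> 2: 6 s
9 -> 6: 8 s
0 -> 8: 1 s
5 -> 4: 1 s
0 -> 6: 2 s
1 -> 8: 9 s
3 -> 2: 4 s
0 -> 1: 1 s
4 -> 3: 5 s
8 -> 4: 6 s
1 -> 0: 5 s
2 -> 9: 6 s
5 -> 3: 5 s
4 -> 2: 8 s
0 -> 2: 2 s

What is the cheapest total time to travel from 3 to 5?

Compare a few routes:
3 → 2 → 9 → 5: 4+6+2 = 12
3 → 6 → 9 → 5: 3+6+2 = 11
The minimum is 11 s via 3 → 6 → 9 → 5.

11 s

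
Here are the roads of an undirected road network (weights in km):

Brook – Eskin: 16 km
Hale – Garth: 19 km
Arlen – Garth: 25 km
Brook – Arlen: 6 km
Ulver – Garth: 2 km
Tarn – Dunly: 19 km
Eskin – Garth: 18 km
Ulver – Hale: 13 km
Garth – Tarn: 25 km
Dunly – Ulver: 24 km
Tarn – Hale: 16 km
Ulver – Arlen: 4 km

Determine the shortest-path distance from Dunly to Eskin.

44 km

Shortest distances from Dunly:
Dunly: 0
Tarn: 19  (via Dunly)
Ulver: 24  (via Dunly)
Garth: 26  (via Ulver)
Arlen: 28  (via Ulver)
Brook: 34  (via Arlen)
Hale: 35  (via Tarn)
Eskin: 44  (via Garth)
Shortest route: Dunly → Ulver → Garth → Eskin = 44 km.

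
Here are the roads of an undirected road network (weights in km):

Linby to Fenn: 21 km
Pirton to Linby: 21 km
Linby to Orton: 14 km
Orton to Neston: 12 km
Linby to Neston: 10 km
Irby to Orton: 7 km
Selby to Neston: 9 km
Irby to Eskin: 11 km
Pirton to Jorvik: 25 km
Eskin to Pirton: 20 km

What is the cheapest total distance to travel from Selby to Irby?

28 km

Shortest distances from Selby:
Selby: 0
Neston: 9  (via Selby)
Linby: 19  (via Neston)
Orton: 21  (via Neston)
Irby: 28  (via Orton)
Shortest route: Selby → Neston → Orton → Irby = 28 km.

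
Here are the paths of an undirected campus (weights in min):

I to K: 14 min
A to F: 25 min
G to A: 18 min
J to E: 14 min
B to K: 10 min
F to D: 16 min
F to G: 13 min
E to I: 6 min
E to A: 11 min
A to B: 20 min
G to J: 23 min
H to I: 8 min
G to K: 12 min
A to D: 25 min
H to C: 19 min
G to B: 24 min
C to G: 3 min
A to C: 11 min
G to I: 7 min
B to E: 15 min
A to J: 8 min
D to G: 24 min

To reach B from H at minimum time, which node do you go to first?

Enumerating some paths:
H → I → K → B: 8+14+10 = 32
H → I → G → B: 8+7+24 = 39
H → I → E → B: 8+6+15 = 29
H → I → G → K → B: 8+7+12+10 = 37
Cheapest is H → I → E → B at 29 min.
So from H the first move is to I.

I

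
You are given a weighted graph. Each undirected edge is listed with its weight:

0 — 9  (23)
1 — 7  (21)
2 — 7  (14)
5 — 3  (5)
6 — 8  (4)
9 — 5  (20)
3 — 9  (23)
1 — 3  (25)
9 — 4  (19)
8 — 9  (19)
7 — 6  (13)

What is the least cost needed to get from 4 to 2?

69

Candidate routes:
4–9–8–6–7–2: 19+19+4+13+14 = 69
4–9–3–1–7–2: 19+23+25+21+14 = 102
Cheapest is 4–9–8–6–7–2 at 69.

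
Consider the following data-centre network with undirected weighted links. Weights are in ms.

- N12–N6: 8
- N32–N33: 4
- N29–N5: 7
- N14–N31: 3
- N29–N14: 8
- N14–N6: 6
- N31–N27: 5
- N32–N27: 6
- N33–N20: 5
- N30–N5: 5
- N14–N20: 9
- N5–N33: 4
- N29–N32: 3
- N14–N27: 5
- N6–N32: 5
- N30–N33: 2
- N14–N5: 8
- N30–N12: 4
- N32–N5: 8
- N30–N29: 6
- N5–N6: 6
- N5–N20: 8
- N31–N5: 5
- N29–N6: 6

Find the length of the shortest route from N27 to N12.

16 ms

Shortest distances from N27:
N27: 0
N31: 5  (via N27)
N14: 5  (via N27)
N32: 6  (via N27)
N29: 9  (via N32)
N5: 10  (via N31)
N33: 10  (via N32)
N6: 11  (via N14)
N30: 12  (via N33)
N20: 14  (via N14)
N12: 16  (via N30)
Shortest route: N27–N32–N33–N30–N12 = 16 ms.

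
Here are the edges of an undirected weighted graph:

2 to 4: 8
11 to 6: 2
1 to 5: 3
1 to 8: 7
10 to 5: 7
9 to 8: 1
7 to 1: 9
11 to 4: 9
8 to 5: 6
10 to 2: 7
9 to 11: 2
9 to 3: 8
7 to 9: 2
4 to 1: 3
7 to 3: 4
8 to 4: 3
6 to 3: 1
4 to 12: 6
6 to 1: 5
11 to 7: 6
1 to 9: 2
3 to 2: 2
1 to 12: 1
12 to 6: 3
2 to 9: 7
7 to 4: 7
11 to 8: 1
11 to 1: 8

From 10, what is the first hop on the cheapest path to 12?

Compare a few routes:
10 - 2 - 3 - 6 - 12: 7+2+1+3 = 13
10 - 5 - 1 - 12: 7+3+1 = 11
10 - 2 - 3 - 6 - 1 - 12: 7+2+1+5+1 = 16
10 - 5 - 8 - 9 - 1 - 12: 7+6+1+2+1 = 17
The minimum is 11 via 10 - 5 - 1 - 12.
So from 10 the first move is to 5.

5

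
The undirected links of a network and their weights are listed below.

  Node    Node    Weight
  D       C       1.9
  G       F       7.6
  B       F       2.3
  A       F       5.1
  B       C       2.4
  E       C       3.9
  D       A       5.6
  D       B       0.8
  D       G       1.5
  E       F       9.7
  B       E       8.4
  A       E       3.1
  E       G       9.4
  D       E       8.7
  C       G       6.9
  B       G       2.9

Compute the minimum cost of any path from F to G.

Settle nodes by increasing distance from F:
F: 0
B: 2.3  (via F)
D: 3.1  (via B)
G: 4.6  (via D)
Shortest route: F–B–D–G = 4.6.

4.6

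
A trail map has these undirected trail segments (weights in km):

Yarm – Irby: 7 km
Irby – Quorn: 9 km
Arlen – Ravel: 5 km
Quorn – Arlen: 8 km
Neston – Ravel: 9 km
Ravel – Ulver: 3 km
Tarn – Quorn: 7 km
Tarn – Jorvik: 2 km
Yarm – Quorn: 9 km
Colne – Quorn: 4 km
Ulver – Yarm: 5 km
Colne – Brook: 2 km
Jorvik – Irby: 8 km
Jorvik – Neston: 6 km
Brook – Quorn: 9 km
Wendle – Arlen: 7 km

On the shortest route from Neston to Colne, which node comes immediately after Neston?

Jorvik

Candidate routes:
Neston–Jorvik–Tarn–Quorn–Colne: 6+2+7+4 = 19
Neston–Ravel–Arlen–Quorn–Colne: 9+5+8+4 = 26
Neston–Jorvik–Tarn–Quorn–Brook–Colne: 6+2+7+9+2 = 26
The minimum is 19 km via Neston–Jorvik–Tarn–Quorn–Colne.
So from Neston the first move is to Jorvik.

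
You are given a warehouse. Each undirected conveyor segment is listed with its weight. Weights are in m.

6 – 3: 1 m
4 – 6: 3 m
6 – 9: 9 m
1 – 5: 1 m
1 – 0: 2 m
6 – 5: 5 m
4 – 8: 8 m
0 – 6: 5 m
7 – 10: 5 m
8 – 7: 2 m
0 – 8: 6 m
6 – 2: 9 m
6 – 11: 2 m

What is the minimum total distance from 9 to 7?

Compare a few routes:
9 - 6 - 4 - 8 - 7: 9+3+8+2 = 22
9 - 6 - 5 - 1 - 0 - 8 - 7: 9+5+1+2+6+2 = 25
The minimum is 22 m via 9 - 6 - 4 - 8 - 7.

22 m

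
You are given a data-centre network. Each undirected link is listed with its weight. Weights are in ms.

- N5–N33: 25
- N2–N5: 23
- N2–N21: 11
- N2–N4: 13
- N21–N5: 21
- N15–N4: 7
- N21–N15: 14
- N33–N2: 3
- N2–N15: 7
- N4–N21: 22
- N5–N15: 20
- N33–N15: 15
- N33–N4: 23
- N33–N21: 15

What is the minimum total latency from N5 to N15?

20 ms

Shortest distances from N5:
N5: 0
N15: 20  (via N5)
Shortest route: N5–N15 = 20 ms.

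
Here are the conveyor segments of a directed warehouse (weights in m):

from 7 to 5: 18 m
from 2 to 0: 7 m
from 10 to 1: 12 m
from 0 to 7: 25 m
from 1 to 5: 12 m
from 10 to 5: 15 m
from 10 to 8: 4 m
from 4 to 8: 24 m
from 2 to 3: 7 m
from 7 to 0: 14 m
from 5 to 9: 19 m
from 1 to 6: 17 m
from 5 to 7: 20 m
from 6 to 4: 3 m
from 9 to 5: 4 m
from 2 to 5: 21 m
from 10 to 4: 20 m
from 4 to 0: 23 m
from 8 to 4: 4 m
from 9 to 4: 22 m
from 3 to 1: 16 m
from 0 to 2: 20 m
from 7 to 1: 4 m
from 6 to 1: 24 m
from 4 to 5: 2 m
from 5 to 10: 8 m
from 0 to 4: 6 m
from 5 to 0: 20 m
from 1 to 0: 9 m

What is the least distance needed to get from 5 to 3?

47 m

Shortest distances from 5:
5: 0
10: 8  (via 5)
8: 12  (via 10)
4: 16  (via 8)
9: 19  (via 5)
0: 20  (via 5)
1: 20  (via 10)
7: 20  (via 5)
6: 37  (via 1)
2: 40  (via 0)
3: 47  (via 2)
Shortest route: 5–0–2–3 = 47 m.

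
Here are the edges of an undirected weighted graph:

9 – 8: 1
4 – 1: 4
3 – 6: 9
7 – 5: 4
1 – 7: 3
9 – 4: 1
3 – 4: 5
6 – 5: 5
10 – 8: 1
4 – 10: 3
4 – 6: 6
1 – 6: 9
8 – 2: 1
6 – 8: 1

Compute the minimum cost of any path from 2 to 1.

7

Compare a few routes:
2 - 8 - 10 - 4 - 1: 1+1+3+4 = 9
2 - 8 - 6 - 1: 1+1+9 = 11
2 - 8 - 9 - 4 - 1: 1+1+1+4 = 7
Cheapest is 2 - 8 - 9 - 4 - 1 at 7.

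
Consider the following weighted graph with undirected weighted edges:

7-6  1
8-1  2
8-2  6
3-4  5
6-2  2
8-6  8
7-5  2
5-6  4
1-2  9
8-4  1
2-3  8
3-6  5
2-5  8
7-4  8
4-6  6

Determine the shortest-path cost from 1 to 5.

Running Dijkstra from 1:
1: 0
8: 2  (via 1)
4: 3  (via 8)
2: 8  (via 8)
3: 8  (via 4)
6: 9  (via 4)
7: 10  (via 6)
5: 12  (via 7)
Shortest route: 1–8–4–6–7–5 = 12.

12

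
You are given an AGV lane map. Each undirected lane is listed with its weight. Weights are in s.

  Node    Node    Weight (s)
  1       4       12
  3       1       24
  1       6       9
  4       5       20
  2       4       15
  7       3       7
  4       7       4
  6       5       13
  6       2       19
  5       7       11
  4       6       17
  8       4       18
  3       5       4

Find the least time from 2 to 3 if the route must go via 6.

36 s

Best 2 to 6: 2 → 6 costing 19
Shortest 6→3: 6 → 5 → 3 = 17
Total via 6: 19 + 17 = 36 s.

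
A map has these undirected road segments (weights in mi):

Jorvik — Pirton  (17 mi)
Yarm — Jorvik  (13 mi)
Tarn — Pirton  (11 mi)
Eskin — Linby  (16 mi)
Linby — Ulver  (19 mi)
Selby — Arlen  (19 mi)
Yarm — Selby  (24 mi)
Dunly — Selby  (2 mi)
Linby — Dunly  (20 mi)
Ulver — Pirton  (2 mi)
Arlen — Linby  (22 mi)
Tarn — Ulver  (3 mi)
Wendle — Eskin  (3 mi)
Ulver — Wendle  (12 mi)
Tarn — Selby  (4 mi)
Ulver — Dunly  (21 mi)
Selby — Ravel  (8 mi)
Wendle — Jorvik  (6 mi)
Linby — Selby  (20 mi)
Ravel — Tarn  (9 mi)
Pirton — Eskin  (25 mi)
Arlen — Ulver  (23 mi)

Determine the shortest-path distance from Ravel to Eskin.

Candidate routes:
Ravel - Tarn - Ulver - Wendle - Eskin: 9+3+12+3 = 27
Ravel - Tarn - Pirton - Ulver - Wendle - Eskin: 9+11+2+12+3 = 37
Ravel - Selby - Tarn - Ulver - Wendle - Eskin: 8+4+3+12+3 = 30
The minimum is 27 mi via Ravel - Tarn - Ulver - Wendle - Eskin.

27 mi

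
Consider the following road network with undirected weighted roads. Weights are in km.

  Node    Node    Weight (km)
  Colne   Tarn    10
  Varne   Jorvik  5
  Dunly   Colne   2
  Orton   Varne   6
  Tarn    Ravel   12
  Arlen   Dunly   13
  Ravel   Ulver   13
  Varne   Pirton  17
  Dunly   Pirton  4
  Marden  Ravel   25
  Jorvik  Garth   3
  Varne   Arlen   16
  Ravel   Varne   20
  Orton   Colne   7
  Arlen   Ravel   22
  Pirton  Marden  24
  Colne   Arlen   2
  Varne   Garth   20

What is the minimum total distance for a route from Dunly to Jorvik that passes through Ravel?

Best Dunly to Ravel: Dunly → Colne → Tarn → Ravel costing 24
Best Ravel to Jorvik: Ravel → Varne → Jorvik costing 25
Total via Ravel: 24 + 25 = 49 km.

49 km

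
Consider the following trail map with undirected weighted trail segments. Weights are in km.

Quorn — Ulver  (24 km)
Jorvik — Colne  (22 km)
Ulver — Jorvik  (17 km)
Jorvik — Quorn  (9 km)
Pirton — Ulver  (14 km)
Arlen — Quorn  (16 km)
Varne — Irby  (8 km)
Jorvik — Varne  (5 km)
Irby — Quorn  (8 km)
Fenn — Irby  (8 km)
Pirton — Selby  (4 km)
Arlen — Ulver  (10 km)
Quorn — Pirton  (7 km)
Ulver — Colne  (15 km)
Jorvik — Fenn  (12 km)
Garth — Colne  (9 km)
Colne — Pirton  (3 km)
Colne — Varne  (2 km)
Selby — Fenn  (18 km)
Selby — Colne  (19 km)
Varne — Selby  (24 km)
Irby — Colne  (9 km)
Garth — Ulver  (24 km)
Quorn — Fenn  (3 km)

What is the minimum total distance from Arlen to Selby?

27 km

Enumerating some paths:
Arlen - Ulver - Pirton - Selby: 10+14+4 = 28
Arlen - Quorn - Pirton - Selby: 16+7+4 = 27
The minimum is 27 km via Arlen - Quorn - Pirton - Selby.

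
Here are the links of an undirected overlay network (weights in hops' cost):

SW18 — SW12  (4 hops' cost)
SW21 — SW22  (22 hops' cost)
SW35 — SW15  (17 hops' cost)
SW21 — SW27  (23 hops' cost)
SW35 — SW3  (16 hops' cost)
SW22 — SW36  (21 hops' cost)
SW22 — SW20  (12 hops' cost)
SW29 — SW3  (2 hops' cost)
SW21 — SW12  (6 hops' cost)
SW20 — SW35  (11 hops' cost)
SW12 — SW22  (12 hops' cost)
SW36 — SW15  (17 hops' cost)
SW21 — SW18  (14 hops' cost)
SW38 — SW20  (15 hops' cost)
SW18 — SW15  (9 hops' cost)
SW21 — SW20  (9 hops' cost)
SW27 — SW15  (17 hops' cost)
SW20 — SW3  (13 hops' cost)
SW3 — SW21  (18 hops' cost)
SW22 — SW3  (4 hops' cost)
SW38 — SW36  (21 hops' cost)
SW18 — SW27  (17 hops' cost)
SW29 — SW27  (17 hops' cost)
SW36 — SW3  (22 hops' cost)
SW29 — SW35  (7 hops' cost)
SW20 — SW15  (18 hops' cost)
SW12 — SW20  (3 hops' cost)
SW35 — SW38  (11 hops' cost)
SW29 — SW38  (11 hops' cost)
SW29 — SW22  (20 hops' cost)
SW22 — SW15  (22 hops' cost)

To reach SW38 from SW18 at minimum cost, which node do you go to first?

Candidate routes:
SW18–SW12–SW20–SW3–SW29–SW38: 4+3+13+2+11 = 33
SW18–SW12–SW20–SW38: 4+3+15 = 22
SW18–SW12–SW20–SW35–SW38: 4+3+11+11 = 29
Cheapest is SW18–SW12–SW20–SW38 at 22 hops' cost.
So from SW18 the first move is to SW12.

SW12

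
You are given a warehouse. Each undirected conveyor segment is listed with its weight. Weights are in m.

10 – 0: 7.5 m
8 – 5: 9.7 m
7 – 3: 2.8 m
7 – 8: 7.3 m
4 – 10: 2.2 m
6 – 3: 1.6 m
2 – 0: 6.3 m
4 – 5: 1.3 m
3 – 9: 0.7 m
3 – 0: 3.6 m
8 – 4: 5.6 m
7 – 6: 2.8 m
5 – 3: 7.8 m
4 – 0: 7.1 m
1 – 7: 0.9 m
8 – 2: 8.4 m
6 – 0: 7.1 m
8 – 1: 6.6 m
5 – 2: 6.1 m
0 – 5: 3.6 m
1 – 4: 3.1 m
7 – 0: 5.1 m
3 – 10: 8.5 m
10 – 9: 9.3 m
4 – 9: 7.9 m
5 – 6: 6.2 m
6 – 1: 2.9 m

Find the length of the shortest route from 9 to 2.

Compare a few routes:
9–3–5–2: 0.7+7.8+6.1 = 14.6
9–3–0–2: 0.7+3.6+6.3 = 10.6
9–3–0–5–2: 0.7+3.6+3.6+6.1 = 14
The minimum is 10.6 m via 9–3–0–2.

10.6 m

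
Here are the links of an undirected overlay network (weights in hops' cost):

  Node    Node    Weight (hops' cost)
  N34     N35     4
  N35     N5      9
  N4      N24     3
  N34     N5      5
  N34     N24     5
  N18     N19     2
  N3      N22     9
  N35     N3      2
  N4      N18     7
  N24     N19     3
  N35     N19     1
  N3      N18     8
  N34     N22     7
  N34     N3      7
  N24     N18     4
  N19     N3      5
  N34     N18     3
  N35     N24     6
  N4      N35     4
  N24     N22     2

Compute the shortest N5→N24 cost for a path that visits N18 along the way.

Best N5 to N18: N5–N34–N18 costing 8
Best N18 to N24: N18–N24 costing 4
Total via N18: 8 + 4 = 12 hops' cost.

12 hops' cost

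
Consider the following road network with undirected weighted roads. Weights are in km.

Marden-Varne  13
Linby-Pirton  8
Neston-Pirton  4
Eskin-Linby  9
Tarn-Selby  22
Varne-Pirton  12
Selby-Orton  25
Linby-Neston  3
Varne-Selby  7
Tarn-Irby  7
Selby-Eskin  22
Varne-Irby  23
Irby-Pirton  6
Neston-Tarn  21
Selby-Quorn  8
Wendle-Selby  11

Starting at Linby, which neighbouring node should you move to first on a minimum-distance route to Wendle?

Neston

Enumerating some paths:
Linby → Pirton → Varne → Selby → Wendle: 8+12+7+11 = 38
Linby → Neston → Pirton → Varne → Selby → Wendle: 3+4+12+7+11 = 37
The minimum is 37 km via Linby → Neston → Pirton → Varne → Selby → Wendle.
So from Linby the first move is to Neston.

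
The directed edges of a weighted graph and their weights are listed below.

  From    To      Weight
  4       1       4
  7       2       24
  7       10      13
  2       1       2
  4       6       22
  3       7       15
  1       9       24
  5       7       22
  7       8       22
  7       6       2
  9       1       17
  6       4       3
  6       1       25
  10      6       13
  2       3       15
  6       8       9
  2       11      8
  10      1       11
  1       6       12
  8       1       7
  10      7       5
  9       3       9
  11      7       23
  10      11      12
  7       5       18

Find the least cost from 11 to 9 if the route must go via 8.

Best 11 to 8: 11–7–6–8 costing 34
Best 8 to 9: 8–1–9 costing 31
Total via 8: 34 + 31 = 65.

65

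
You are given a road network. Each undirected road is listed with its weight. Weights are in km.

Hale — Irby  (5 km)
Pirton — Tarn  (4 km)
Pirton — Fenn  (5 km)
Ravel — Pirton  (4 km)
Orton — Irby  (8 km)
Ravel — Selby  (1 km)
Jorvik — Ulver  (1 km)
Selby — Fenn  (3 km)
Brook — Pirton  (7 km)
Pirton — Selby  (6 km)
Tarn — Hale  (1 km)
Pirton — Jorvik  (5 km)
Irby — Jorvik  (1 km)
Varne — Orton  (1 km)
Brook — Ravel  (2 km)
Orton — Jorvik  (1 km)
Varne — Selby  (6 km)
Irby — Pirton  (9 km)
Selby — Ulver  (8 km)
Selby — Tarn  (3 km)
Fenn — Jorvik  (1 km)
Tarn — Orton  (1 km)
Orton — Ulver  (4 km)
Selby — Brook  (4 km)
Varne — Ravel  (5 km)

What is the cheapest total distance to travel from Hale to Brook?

Candidate routes:
Hale - Tarn - Selby - Brook: 1+3+4 = 8
Hale - Tarn - Selby - Ravel - Brook: 1+3+1+2 = 7
Hale - Tarn - Orton - Varne - Ravel - Brook: 1+1+1+5+2 = 10
The minimum is 7 km via Hale - Tarn - Selby - Ravel - Brook.

7 km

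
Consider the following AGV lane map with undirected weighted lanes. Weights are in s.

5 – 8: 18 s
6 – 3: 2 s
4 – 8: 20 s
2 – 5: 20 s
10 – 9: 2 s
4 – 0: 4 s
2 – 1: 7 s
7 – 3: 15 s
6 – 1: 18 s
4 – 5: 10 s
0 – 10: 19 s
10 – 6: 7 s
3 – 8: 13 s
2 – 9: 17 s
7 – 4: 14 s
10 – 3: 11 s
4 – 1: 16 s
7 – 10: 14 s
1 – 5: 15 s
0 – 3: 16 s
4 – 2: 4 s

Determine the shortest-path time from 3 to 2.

24 s

Settle nodes by increasing distance from 3:
3: 0
6: 2  (via 3)
10: 9  (via 6)
9: 11  (via 10)
8: 13  (via 3)
7: 15  (via 3)
0: 16  (via 3)
1: 20  (via 6)
4: 20  (via 0)
2: 24  (via 4)
Shortest route: 3 → 0 → 4 → 2 = 24 s.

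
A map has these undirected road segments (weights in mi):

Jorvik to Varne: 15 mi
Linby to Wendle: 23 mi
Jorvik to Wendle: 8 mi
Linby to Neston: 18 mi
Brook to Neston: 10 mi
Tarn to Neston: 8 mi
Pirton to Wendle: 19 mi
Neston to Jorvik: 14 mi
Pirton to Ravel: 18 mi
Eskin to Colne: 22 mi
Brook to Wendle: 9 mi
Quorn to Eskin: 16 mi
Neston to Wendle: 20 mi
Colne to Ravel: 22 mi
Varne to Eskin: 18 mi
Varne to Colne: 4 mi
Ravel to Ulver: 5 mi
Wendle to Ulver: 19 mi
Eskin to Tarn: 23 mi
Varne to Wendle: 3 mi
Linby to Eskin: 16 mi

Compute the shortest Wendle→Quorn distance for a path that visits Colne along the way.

45 mi

Best Wendle to Colne: Wendle → Varne → Colne costing 7
Best Colne to Quorn: Colne → Eskin → Quorn costing 38
Total via Colne: 7 + 38 = 45 mi.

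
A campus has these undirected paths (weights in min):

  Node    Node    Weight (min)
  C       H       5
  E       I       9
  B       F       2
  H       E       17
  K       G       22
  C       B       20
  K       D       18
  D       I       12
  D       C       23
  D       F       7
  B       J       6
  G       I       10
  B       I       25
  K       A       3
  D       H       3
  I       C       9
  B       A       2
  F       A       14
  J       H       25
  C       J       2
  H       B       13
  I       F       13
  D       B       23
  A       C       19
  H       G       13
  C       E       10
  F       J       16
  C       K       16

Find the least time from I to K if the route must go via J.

22 min

Shortest I→J: I → C → J = 11
Shortest J→K: J → B → A → K = 11
Total via J: 11 + 11 = 22 min.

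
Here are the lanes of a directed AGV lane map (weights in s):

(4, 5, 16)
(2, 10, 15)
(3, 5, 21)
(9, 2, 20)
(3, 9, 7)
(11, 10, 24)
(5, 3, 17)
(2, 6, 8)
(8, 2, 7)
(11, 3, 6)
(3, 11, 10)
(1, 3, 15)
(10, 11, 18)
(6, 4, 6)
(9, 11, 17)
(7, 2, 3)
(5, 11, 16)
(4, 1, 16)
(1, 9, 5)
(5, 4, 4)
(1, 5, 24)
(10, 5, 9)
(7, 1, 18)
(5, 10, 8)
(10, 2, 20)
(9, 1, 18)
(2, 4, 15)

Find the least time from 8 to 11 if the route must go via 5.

47 s

Shortest 8→5: 8 → 2 → 10 → 5 = 31
Best 5 to 11: 5 → 11 costing 16
Total via 5: 31 + 16 = 47 s.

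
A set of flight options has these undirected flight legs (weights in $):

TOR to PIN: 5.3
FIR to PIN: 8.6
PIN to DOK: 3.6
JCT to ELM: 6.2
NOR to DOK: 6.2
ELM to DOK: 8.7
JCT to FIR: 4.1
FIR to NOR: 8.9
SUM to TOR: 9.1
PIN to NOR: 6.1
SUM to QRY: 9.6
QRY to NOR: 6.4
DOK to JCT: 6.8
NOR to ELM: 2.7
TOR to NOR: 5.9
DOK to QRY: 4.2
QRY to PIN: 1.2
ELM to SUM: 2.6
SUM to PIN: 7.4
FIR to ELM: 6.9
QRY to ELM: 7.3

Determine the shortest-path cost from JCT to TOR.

$14.8

Candidate routes:
JCT–ELM–NOR–TOR: 6.2+2.7+5.9 = 14.8
JCT–DOK–PIN–TOR: 6.8+3.6+5.3 = 15.7
JCT–DOK–QRY–PIN–TOR: 6.8+4.2+1.2+5.3 = 17.5
Cheapest is JCT–ELM–NOR–TOR at $14.8.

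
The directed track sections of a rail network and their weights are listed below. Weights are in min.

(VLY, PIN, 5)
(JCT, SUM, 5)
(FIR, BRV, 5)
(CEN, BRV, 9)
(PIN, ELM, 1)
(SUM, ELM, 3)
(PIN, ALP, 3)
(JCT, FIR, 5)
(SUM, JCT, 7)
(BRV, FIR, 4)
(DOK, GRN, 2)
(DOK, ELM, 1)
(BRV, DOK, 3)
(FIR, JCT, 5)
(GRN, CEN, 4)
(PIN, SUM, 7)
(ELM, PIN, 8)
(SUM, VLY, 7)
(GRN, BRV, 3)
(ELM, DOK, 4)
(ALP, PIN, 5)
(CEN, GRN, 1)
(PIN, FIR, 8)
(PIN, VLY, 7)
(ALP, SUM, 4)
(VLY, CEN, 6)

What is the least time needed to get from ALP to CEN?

16 min

Enumerating some paths:
ALP - PIN - ELM - DOK - GRN - CEN: 5+1+4+2+4 = 16
ALP - SUM - VLY - CEN: 4+7+6 = 17
Cheapest is ALP - PIN - ELM - DOK - GRN - CEN at 16 min.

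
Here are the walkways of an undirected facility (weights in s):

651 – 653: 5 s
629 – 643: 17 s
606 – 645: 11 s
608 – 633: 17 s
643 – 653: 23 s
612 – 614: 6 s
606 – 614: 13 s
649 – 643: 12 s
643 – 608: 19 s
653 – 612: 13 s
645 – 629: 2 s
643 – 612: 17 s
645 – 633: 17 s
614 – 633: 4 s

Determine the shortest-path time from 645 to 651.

45 s

Running Dijkstra from 645:
645: 0
629: 2  (via 645)
606: 11  (via 645)
633: 17  (via 645)
643: 19  (via 629)
614: 21  (via 633)
612: 27  (via 614)
649: 31  (via 643)
608: 34  (via 633)
653: 40  (via 612)
651: 45  (via 653)
Shortest route: 645–633–614–612–653–651 = 45 s.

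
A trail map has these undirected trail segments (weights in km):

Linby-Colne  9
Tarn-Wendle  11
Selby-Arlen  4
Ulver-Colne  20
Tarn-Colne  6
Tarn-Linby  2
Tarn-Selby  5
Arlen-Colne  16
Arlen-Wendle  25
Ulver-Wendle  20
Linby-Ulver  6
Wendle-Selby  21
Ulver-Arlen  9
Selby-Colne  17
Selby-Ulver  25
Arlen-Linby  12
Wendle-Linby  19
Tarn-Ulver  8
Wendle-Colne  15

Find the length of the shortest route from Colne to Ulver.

Shortest distances from Colne:
Colne: 0
Tarn: 6  (via Colne)
Linby: 8  (via Tarn)
Selby: 11  (via Tarn)
Ulver: 14  (via Tarn)
Shortest route: Colne → Tarn → Ulver = 14 km.

14 km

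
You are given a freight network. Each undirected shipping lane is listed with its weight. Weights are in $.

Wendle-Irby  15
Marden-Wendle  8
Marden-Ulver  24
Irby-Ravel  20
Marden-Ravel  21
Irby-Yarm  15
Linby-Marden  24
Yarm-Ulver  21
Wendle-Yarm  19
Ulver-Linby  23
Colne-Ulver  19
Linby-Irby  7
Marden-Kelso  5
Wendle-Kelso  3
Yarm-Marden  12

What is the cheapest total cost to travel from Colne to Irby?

$49

Compare a few routes:
Colne → Ulver → Yarm → Irby: 19+21+15 = 55
Colne → Ulver → Linby → Irby: 19+23+7 = 49
The minimum is $49 via Colne → Ulver → Linby → Irby.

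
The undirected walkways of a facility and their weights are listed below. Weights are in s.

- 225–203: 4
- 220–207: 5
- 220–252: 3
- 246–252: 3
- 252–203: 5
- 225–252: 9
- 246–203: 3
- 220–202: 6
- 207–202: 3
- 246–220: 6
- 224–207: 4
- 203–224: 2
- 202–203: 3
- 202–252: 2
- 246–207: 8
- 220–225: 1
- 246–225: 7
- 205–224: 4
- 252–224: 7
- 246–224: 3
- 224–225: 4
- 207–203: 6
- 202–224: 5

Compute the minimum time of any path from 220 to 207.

5 s

Enumerating some paths:
220 → 207: 5 = 5
220 → 202 → 207: 6+3 = 9
220 → 252 → 202 → 207: 3+2+3 = 8
220 → 225 → 224 → 207: 1+4+4 = 9
The minimum is 5 s via 220 → 207.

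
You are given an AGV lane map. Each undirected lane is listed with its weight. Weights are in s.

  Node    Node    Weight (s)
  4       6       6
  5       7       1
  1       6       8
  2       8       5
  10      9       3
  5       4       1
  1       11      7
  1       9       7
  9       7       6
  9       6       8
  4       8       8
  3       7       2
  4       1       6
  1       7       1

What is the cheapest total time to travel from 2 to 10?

24 s

Enumerating some paths:
2 → 8 → 4 → 5 → 7 → 9 → 10: 5+8+1+1+6+3 = 24
2 → 8 → 4 → 5 → 7 → 1 → 9 → 10: 5+8+1+1+1+7+3 = 26
2 → 8 → 4 → 1 → 9 → 10: 5+8+6+7+3 = 29
Cheapest is 2 → 8 → 4 → 5 → 7 → 9 → 10 at 24 s.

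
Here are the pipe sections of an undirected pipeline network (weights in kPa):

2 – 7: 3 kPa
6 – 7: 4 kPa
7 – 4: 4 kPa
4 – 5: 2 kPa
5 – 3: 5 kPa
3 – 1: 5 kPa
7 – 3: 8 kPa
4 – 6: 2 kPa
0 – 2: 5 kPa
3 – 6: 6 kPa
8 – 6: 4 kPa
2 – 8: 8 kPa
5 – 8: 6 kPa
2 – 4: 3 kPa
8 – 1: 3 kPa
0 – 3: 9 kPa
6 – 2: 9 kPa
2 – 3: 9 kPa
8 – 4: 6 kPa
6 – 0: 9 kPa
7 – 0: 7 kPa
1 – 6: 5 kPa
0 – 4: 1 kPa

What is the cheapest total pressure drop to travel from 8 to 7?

Settle nodes by increasing distance from 8:
8: 0
1: 3  (via 8)
6: 4  (via 8)
4: 6  (via 8)
5: 6  (via 8)
0: 7  (via 4)
2: 8  (via 8)
3: 8  (via 1)
7: 8  (via 6)
Shortest route: 8–6–7 = 8 kPa.

8 kPa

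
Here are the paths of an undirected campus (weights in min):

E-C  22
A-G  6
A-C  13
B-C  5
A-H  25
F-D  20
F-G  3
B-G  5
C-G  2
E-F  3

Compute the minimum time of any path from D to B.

28 min

Running Dijkstra from D:
D: 0
F: 20  (via D)
E: 23  (via F)
G: 23  (via F)
C: 25  (via G)
B: 28  (via G)
Shortest route: D–F–G–B = 28 min.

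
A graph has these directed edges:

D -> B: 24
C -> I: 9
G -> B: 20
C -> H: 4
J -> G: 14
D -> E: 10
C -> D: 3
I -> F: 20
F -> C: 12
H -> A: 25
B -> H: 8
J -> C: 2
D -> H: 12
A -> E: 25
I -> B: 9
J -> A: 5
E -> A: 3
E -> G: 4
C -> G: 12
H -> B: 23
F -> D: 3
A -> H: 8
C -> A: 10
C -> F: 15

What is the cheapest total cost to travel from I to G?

Compare a few routes:
I - F - D - E - G: 20+3+10+4 = 37
I - B - H - A - E - G: 9+8+25+25+4 = 71
I - F - C - D - E - G: 20+12+3+10+4 = 49
I - F - C - G: 20+12+12 = 44
Cheapest is I - F - D - E - G at 37.

37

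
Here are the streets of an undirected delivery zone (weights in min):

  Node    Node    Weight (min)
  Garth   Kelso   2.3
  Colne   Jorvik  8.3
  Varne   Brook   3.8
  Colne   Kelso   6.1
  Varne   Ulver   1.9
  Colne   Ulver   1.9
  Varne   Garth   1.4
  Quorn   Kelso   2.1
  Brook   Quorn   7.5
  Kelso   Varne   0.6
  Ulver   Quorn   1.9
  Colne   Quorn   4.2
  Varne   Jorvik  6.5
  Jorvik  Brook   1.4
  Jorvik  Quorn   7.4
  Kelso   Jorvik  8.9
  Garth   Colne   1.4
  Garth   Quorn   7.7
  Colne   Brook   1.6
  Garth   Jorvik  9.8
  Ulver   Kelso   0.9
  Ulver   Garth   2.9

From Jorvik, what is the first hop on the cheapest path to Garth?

Brook

Enumerating some paths:
Jorvik - Brook - Varne - Garth: 1.4+3.8+1.4 = 6.6
Jorvik - Brook - Colne - Ulver - Garth: 1.4+1.6+1.9+2.9 = 7.8
Jorvik - Brook - Colne - Garth: 1.4+1.6+1.4 = 4.4
Jorvik - Brook - Colne - Ulver - Kelso - Varne - Garth: 1.4+1.6+1.9+0.9+0.6+1.4 = 7.8
The minimum is 4.4 min via Jorvik - Brook - Colne - Garth.
So from Jorvik the first move is to Brook.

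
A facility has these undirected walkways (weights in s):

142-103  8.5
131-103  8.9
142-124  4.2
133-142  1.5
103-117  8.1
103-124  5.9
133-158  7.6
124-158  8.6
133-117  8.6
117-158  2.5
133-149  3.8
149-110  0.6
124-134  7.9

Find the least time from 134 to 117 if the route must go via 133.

Best 134 to 133: 134 → 124 → 142 → 133 costing 13.6
Shortest 133→117: 133 → 117 = 8.6
Total via 133: 13.6 + 8.6 = 22.2 s.

22.2 s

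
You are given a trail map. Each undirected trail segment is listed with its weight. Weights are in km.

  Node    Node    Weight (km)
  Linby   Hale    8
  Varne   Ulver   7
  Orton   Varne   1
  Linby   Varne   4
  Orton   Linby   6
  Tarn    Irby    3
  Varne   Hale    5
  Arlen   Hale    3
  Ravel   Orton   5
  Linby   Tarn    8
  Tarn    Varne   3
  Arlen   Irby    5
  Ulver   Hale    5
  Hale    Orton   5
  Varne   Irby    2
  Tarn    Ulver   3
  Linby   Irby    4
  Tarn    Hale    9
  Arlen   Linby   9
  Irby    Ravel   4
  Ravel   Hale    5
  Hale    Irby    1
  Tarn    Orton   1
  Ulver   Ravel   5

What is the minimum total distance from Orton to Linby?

Shortest distances from Orton:
Orton: 0
Varne: 1  (via Orton)
Tarn: 1  (via Orton)
Irby: 3  (via Varne)
Ulver: 4  (via Tarn)
Hale: 4  (via Irby)
Ravel: 5  (via Orton)
Linby: 5  (via Varne)
Shortest route: Orton → Varne → Linby = 5 km.

5 km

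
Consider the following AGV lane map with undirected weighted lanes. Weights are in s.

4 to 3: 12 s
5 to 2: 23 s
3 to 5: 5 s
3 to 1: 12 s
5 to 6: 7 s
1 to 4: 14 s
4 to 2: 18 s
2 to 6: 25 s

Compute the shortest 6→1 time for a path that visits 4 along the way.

38 s

Best 6 to 4: 6–5–3–4 costing 24
Best 4 to 1: 4–1 costing 14
Total via 4: 24 + 14 = 38 s.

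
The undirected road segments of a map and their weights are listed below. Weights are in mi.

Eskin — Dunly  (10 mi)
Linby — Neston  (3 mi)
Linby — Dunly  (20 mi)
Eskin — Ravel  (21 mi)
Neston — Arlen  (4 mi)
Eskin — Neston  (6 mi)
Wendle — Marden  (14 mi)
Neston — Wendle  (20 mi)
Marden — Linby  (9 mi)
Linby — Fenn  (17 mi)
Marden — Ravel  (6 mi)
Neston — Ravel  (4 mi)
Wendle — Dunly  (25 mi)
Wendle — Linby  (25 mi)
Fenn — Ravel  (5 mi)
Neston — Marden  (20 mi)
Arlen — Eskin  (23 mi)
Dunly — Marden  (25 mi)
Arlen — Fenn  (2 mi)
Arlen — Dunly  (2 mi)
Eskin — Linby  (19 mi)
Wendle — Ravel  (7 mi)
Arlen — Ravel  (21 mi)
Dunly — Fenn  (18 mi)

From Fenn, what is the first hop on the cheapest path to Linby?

Compare a few routes:
Fenn–Arlen–Neston–Linby: 2+4+3 = 9
Fenn–Ravel–Neston–Linby: 5+4+3 = 12
Fenn–Linby: 17 = 17
Fenn–Ravel–Marden–Linby: 5+6+9 = 20
Cheapest is Fenn–Arlen–Neston–Linby at 9 mi.
So from Fenn the first move is to Arlen.

Arlen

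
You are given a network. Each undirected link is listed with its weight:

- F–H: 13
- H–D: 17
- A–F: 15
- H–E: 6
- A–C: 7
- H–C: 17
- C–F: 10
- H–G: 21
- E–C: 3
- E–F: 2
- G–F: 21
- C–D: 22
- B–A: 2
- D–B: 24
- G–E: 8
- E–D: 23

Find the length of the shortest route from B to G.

Compare a few routes:
B - A - C - E - G: 2+7+3+8 = 20
B - A - F - E - G: 2+15+2+8 = 27
The minimum is 20 via B - A - C - E - G.

20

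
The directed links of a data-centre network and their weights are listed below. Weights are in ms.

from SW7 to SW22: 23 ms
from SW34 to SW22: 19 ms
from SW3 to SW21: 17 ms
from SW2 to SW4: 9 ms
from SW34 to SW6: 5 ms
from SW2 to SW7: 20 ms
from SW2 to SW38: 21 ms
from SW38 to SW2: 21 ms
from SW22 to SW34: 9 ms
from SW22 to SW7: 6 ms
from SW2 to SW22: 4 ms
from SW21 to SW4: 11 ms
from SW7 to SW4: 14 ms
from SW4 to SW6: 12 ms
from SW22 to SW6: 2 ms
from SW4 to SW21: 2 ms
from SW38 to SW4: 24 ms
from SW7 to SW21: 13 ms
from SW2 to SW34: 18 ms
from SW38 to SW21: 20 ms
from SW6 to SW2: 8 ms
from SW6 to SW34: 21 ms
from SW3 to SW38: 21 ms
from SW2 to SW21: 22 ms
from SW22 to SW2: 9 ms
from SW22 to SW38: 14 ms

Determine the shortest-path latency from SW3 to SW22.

Compare a few routes:
SW3 → SW21 → SW4 → SW6 → SW2 → SW22: 17+11+12+8+4 = 52
SW3 → SW38 → SW21 → SW4 → SW6 → SW2 → SW22: 21+20+11+12+8+4 = 76
SW3 → SW38 → SW4 → SW6 → SW2 → SW22: 21+24+12+8+4 = 69
SW3 → SW38 → SW2 → SW22: 21+21+4 = 46
The minimum is 46 ms via SW3 → SW38 → SW2 → SW22.

46 ms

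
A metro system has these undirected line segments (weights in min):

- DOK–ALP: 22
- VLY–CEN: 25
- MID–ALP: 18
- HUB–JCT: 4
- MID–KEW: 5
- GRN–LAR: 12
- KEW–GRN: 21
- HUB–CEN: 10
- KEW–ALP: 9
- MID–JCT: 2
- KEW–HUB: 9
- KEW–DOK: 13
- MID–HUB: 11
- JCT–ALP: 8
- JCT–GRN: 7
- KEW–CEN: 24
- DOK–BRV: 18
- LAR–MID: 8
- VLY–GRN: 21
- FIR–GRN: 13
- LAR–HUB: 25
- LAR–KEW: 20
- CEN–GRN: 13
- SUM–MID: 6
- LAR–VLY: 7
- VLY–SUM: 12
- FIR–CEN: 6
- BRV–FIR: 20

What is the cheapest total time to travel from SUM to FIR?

28 min

Running Dijkstra from SUM:
SUM: 0
MID: 6  (via SUM)
JCT: 8  (via MID)
KEW: 11  (via MID)
VLY: 12  (via SUM)
HUB: 12  (via JCT)
LAR: 14  (via MID)
GRN: 15  (via JCT)
ALP: 16  (via JCT)
CEN: 22  (via HUB)
DOK: 24  (via KEW)
FIR: 28  (via GRN)
Shortest route: SUM–MID–JCT–GRN–FIR = 28 min.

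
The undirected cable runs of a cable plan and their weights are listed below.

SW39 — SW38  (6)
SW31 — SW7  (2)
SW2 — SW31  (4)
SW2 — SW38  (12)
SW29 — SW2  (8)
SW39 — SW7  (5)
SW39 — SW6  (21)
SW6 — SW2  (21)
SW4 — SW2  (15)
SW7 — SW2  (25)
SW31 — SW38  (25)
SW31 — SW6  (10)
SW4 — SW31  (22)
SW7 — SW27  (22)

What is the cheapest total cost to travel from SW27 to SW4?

43

Enumerating some paths:
SW27–SW7–SW31–SW4: 22+2+22 = 46
SW27–SW7–SW2–SW4: 22+25+15 = 62
SW27–SW7–SW39–SW38–SW2–SW4: 22+5+6+12+15 = 60
SW27–SW7–SW31–SW2–SW4: 22+2+4+15 = 43
The minimum is 43 via SW27–SW7–SW31–SW2–SW4.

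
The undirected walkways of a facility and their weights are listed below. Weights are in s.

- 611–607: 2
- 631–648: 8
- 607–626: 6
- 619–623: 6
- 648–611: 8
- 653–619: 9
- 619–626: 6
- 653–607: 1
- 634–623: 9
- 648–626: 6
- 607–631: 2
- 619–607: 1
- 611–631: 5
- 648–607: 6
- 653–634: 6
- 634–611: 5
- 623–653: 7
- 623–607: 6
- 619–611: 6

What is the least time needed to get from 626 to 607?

Enumerating some paths:
626 → 619 → 611 → 607: 6+6+2 = 14
626 → 648 → 607: 6+6 = 12
626 → 607: 6 = 6
626 → 619 → 607: 6+1 = 7
Cheapest is 626 → 607 at 6 s.

6 s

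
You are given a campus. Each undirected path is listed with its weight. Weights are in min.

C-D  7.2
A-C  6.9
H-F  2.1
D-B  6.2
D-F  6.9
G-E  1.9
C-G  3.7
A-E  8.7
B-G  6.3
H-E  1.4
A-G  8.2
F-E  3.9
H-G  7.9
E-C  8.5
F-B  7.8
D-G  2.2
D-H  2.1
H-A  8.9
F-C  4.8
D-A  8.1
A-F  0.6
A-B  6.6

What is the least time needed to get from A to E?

4.1 min

Shortest distances from A:
A: 0
F: 0.6  (via A)
H: 2.7  (via F)
E: 4.1  (via H)
Shortest route: A → F → H → E = 4.1 min.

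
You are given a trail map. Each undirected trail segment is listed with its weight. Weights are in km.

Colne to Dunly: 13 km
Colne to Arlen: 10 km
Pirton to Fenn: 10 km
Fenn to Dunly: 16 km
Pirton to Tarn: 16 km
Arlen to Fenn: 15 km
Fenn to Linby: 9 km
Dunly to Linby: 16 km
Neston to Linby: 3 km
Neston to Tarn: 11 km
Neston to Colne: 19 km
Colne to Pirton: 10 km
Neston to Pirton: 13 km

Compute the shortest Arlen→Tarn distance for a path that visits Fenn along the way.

Best Arlen to Fenn: Arlen–Fenn costing 15
Best Fenn to Tarn: Fenn–Linby–Neston–Tarn costing 23
Total via Fenn: 15 + 23 = 38 km.

38 km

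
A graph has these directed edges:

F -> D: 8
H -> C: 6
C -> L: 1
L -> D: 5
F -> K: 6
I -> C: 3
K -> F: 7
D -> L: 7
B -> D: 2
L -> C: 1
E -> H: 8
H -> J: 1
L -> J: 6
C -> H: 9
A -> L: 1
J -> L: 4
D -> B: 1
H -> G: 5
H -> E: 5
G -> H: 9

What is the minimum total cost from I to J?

10

Compare a few routes:
I → C → H → J: 3+9+1 = 13
I → C → L → J: 3+1+6 = 10
The minimum is 10 via I → C → L → J.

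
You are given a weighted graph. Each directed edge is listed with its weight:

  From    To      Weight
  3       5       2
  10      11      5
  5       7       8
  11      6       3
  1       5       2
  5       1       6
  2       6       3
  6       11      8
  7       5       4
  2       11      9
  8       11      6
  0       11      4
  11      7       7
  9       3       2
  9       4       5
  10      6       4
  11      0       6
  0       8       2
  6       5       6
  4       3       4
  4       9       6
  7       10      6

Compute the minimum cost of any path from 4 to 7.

Running Dijkstra from 4:
4: 0
3: 4  (via 4)
5: 6  (via 3)
9: 6  (via 4)
1: 12  (via 5)
7: 14  (via 5)
Shortest route: 4–3–5–7 = 14.

14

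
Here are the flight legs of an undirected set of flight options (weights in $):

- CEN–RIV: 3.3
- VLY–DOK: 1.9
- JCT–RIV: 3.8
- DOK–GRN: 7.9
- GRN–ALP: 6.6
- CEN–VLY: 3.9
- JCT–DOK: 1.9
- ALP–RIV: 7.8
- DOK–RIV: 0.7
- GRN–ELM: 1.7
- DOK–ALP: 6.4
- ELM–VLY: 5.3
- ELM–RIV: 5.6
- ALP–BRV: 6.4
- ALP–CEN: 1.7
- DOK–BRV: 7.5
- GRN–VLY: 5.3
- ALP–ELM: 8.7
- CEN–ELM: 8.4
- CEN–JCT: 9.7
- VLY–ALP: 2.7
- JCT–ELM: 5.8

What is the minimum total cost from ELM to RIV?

Enumerating some paths:
ELM → JCT → DOK → RIV: 5.8+1.9+0.7 = 8.4
ELM → VLY → DOK → RIV: 5.3+1.9+0.7 = 7.9
ELM → RIV: 5.6 = 5.6
Cheapest is ELM → RIV at $5.6.

$5.6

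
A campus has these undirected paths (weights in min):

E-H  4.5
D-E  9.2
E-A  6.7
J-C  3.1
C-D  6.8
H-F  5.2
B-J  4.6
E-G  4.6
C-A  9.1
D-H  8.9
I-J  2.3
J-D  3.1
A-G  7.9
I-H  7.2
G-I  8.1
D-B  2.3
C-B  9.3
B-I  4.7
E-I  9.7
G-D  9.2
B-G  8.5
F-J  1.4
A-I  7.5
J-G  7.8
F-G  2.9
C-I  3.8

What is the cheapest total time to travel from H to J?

6.6 min

Candidate routes:
H - F - J: 5.2+1.4 = 6.6
H - I - J: 7.2+2.3 = 9.5
The minimum is 6.6 min via H - F - J.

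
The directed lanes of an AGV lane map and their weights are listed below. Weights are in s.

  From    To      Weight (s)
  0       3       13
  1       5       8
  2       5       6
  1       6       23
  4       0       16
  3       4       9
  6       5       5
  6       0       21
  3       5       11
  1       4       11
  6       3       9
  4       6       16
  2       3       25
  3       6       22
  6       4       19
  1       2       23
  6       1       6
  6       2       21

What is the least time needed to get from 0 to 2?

Enumerating some paths:
0 → 3 → 6 → 2: 13+22+21 = 56
0 → 3 → 4 → 6 → 2: 13+9+16+21 = 59
The minimum is 56 s via 0 → 3 → 6 → 2.

56 s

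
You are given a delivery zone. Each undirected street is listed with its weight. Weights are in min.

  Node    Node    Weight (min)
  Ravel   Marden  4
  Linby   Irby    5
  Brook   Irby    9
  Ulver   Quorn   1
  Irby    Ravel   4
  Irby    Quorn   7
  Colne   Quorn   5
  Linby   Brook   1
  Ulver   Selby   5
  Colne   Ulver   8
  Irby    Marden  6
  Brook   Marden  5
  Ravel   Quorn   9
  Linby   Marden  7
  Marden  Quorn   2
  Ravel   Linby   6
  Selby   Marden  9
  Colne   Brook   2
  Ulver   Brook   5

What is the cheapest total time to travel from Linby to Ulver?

Candidate routes:
Linby → Brook → Ulver: 1+5 = 6
Linby → Brook → Colne → Quorn → Ulver: 1+2+5+1 = 9
The minimum is 6 min via Linby → Brook → Ulver.

6 min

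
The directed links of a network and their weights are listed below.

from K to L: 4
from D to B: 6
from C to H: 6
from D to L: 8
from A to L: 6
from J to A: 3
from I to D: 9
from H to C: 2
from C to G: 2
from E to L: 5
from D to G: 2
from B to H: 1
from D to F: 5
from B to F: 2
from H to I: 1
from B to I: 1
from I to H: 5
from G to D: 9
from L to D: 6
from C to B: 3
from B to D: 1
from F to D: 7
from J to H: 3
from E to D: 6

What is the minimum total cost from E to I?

Candidate routes:
E → D → B → I: 6+6+1 = 13
E → L → D → B → I: 5+6+6+1 = 18
E → D → B → H → I: 6+6+1+1 = 14
The minimum is 13 via E → D → B → I.

13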